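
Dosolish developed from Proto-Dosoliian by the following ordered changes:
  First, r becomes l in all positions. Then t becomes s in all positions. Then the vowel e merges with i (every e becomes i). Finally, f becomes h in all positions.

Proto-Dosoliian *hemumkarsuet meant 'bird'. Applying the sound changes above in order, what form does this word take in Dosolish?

himumkalsuis

Dosolish: *hemumkarsuet
  hemumkarsuet → hemumkalsuet   [unconditioned shift]
  hemumkalsuet → hemumkalsues   [unconditioned shift]
  hemumkalsues → himumkalsuis   [vowel merger]
  himumkalsuis (rule 4 does not apply)
  giving Dosolish himumkalsuis.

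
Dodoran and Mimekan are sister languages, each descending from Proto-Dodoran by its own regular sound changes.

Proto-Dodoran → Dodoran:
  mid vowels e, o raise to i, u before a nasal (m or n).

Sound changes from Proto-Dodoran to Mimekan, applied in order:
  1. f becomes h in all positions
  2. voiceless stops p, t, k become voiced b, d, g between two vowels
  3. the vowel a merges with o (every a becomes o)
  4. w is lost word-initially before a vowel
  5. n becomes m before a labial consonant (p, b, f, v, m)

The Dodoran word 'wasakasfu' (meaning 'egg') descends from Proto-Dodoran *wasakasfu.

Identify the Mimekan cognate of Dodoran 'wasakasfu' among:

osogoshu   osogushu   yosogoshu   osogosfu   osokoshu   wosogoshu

osogoshu

Mimekan: *wasakasfu > wasakashu > wasagashu > wosogoshu > osogoshu  (by unconditioned shift, intervocalic voicing, vowel merger, glide loss)
Among the options, 'osogoshu' alone shows every Mimekan change applied in order.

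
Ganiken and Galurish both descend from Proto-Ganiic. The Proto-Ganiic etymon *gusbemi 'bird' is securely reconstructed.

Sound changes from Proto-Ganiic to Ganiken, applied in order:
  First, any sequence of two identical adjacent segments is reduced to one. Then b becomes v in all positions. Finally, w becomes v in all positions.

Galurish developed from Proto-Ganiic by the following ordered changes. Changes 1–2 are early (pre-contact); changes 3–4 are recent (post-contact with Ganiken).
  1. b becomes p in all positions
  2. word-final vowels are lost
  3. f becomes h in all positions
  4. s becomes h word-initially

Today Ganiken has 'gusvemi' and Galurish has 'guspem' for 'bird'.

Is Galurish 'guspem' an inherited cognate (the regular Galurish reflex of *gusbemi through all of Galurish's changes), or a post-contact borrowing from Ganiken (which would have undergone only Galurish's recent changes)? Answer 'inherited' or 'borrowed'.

inherited

If inherited, *gusbemi would pass through all of Galurish's changes:
Galurish: *gusbemi > guspemi > guspem  (by unconditioned shift, apocope)
If borrowed from Ganiken 'gusvemi' after the early changes, it would undergo only the recent ones:
  rule 3 (unconditioned shift): no change (gusvemi)
  rule 4 (debuccalisation): no change (gusvemi)
  ⇒ as a loan: gusvemi
Galurish 'guspem' matches the inherited outcome exactly, so it is an inherited cognate, not a loan.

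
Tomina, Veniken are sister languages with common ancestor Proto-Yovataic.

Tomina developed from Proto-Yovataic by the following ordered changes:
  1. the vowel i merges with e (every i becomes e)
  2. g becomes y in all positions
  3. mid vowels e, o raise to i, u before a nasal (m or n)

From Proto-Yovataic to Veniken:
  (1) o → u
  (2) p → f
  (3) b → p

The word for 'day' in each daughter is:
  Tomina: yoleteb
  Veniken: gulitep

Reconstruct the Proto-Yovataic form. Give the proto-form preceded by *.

Position 4: Tomina has e, Veniken has i. Veniken preserves i here (none of its changes turn any other segment into i), so the proto-segment is *i.
Position 1: Tomina has y, Veniken has g. Veniken preserves g here (none of its changes turn any other segment into g), so the proto-segment is *g.
Verify the candidate proto-form against each daughter:
Tomina: *goliteb
  goliteb → goleteb   [vowel merger]
  goleteb → yoleteb   [unconditioned shift]
  yoleteb (rule 3 does not apply)
  giving Tomina yoleteb.
Veniken: *goliteb > guliteb > gulitep  (by vowel merger, unconditioned shift)
No other proto-form is consistent with every reflex, so the reconstruction is *goliteb.

*goliteb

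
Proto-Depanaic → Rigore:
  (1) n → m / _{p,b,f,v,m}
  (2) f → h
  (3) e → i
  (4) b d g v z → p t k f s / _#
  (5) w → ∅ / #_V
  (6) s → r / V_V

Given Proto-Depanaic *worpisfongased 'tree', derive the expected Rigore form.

orpishongarit

Rigore: *worpisfongased
  worpisfongased (rule 1 does not apply)
  worpisfongased → worpishongased   [unconditioned shift]
  worpishongased → worpishongasid   [vowel merger]
  worpishongasid → worpishongasit   [final devoicing]
  worpishongasit → orpishongasit   [glide loss]
  orpishongasit → orpishongarit   [rhotacism]
  giving Rigore orpishongarit.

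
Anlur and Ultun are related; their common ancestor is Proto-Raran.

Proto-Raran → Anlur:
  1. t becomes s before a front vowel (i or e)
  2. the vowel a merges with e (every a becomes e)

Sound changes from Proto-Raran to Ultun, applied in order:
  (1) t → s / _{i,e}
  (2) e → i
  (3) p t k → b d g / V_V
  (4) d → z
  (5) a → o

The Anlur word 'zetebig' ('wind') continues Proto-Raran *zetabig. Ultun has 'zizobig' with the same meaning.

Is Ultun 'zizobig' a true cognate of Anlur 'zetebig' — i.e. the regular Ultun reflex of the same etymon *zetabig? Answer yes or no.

Derive the expected Ultun reflex of *zetabig:
Ultun: *zetabig > zitabig > zidabig > zizabig > zizobig  (by vowel merger, intervocalic voicing, unconditioned shift, vowel merger)
Ultun 'zizobig' matches the regular reflex exactly, so the pair is cognate.

yes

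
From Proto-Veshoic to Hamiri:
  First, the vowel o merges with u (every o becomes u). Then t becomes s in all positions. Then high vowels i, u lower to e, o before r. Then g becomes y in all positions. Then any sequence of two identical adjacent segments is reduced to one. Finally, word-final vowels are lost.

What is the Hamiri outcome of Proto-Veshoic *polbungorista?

pulbunyoris

Hamiri: start from *polbungorista.
  rule 1 (vowel merger): polbungorista → pulbungurista
  rule 2 (unconditioned shift): pulbungurista → pulbungurissa
  rule 3 (pre-rhotic lowering): pulbungurissa → pulbungorissa
  rule 4 (unconditioned shift): pulbungorissa → pulbunyorissa
  rule 5 (degemination): pulbunyorissa → pulbunyorisa
  rule 6 (apocope): pulbunyorisa → pulbunyoris
  ⇒ Hamiri pulbunyoris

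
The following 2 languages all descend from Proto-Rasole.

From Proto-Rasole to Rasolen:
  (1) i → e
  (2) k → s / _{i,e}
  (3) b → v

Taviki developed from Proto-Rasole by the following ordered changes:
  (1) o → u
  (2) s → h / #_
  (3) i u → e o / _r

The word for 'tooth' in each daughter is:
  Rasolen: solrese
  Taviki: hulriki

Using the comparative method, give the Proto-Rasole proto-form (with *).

Position 5: Rasolen has e, Taviki has i. Taviki preserves i here (none of its changes turn any other segment into i), so the proto-segment is *i.
Position 2: Rasolen has o, Taviki has u. Rasolen preserves o here (none of its changes turn any other segment into o), so the proto-segment is *o.
Position 1: Rasolen has s, Taviki has h. Taking the neighbouring segments as reconstructed: Rasolen s can only go back to *s; Taviki h could go back to *s or *h — the one source consistent with every daughter is *s.
Verify the candidate proto-form against each daughter:
Rasolen: start from *solriki.
  rule 1 (vowel merger): solriki → solreke
  rule 2 (palatalisation): solreke → solrese
  rule 3: no change — solrese
  ⇒ Rasolen solrese
Taviki: *solriki
  solriki → sulriki   [vowel merger]
  sulriki → hulriki   [debuccalisation]
  hulriki (rule 3 does not apply)
  giving Taviki hulriki.
*solriki is the unique common source.

*solriki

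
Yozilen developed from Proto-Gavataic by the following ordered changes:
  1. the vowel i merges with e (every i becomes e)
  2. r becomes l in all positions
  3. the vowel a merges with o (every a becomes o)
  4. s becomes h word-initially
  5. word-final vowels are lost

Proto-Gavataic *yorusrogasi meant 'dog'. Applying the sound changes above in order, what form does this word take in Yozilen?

Yozilen: *yorusrogasi
  yorusrogasi → yorusrogase   [vowel merger]
  yorusrogase → yoluslogase   [unconditioned shift]
  yoluslogase → yoluslogose   [vowel merger]
  yoluslogose (rule 4 does not apply)
  yoluslogose → yoluslogos   [apocope]
  giving Yozilen yoluslogos.

yoluslogos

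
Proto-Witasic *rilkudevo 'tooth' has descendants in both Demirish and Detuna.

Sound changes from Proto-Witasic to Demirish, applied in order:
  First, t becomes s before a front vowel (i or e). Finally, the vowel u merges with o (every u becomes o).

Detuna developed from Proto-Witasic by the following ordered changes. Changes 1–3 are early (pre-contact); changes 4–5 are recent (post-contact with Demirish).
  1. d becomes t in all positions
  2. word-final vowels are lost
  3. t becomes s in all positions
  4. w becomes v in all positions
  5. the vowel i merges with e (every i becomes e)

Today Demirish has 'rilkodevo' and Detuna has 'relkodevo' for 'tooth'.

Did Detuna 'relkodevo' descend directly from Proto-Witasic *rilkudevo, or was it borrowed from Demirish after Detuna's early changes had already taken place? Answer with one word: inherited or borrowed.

If inherited, *rilkudevo would pass through all of Detuna's changes:
Detuna: *rilkudevo
  rilkudevo → rilkutevo   [unconditioned shift]
  rilkutevo → rilkutev   [apocope]
  rilkutev → rilkusev   [unconditioned shift]
  rilkusev (rule 4 does not apply)
  rilkusev → relkusev   [vowel merger]
  giving Detuna relkusev.
If borrowed from Demirish 'rilkodevo' after the early changes, it would undergo only the recent ones:
  rule 4 (unconditioned shift): no change (rilkodevo)
  rule 5 (vowel merger): rilkodevo → relkodevo
  ⇒ as a loan: relkodevo
Detuna 'relkodevo' matches the loan outcome 'relkodevo', not the inherited 'relkusev' — it skipped the early Detuna changes, so it was borrowed from Demirish.

borrowed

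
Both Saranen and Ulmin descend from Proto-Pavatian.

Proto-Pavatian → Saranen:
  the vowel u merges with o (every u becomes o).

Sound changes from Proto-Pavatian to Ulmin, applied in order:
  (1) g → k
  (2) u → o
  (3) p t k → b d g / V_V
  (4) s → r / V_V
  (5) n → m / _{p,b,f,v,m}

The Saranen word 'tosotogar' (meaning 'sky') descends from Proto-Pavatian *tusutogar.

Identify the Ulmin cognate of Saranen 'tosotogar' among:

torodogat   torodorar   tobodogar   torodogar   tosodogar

torodogar

Ulmin: *tusutogar > tusutokar > tosotokar > tosodogar > torodogar  (by unconditioned shift, vowel merger, intervocalic voicing, rhotacism)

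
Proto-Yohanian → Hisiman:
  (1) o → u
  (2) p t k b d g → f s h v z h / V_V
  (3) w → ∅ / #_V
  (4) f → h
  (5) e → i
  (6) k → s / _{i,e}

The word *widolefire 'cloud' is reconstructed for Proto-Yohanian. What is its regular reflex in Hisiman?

Hisiman: start from *widolefire.
  rule 1 (vowel merger): widolefire → widulefire
  rule 2 (intervocalic lenition): widulefire → wizulefire
  rule 3 (glide loss): wizulefire → izulefire
  rule 4 (unconditioned shift): izulefire → izulehire
  rule 5 (vowel merger): izulehire → izulihiri
  rule 6: no change — izulihiri
  ⇒ Hisiman izulihiri

izulihiri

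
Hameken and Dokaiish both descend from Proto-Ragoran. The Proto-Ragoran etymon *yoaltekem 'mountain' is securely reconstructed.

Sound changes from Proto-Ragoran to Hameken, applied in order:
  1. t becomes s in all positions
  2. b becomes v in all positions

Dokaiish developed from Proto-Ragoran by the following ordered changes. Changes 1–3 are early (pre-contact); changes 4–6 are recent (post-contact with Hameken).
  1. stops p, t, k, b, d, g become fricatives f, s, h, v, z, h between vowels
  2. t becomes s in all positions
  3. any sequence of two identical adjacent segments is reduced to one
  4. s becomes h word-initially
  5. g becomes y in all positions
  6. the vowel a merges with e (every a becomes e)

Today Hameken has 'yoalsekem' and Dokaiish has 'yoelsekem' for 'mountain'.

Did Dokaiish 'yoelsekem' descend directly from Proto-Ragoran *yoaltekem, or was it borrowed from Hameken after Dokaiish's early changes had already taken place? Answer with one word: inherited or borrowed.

borrowed

If inherited, *yoaltekem would pass through all of Dokaiish's changes:
Dokaiish: start from *yoaltekem.
  rule 1 (intervocalic lenition): yoaltekem → yoaltehem
  rule 2 (unconditioned shift): yoaltehem → yoalsehem
  rule 3: no change — yoalsehem
  rule 4: no change — yoalsehem
  rule 5: no change — yoalsehem
  rule 6 (vowel merger): yoalsehem → yoelsehem
  ⇒ Dokaiish yoelsehem
If borrowed from Hameken 'yoalsekem' after the early changes, it would undergo only the recent ones:
  rule 4 (debuccalisation): no change (yoalsekem)
  rule 5 (unconditioned shift): no change (yoalsekem)
  rule 6 (vowel merger): yoalsekem → yoelsekem
  ⇒ as a loan: yoelsekem
Dokaiish 'yoelsekem' matches the loan outcome 'yoelsekem', not the inherited 'yoelsehem' — it skipped the early Dokaiish changes, so it was borrowed from Hameken.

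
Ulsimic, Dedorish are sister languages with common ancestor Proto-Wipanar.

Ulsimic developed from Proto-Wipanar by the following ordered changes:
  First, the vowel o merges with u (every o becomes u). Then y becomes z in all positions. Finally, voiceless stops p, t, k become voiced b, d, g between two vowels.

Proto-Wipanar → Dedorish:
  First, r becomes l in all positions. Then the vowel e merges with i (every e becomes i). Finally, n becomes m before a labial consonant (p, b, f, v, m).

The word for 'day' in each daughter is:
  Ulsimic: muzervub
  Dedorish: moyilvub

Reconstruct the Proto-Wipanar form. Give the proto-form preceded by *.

Position 5: Ulsimic has r, Dedorish has l. Ulsimic preserves r here (none of its changes turn any other segment into r), so the proto-segment is *r.
Position 4: Ulsimic has e, Dedorish has i. Ulsimic preserves e here (none of its changes turn any other segment into e), so the proto-segment is *e.
Position 3: Ulsimic has z, Dedorish has y. Dedorish preserves y here (none of its changes turn any other segment into y), so the proto-segment is *y.
Verify the candidate proto-form against each daughter:
Ulsimic: start from *moyervub.
  rule 1 (vowel merger): moyervub → muyervub
  rule 2 (unconditioned shift): muyervub → muzervub
  rule 3: no change — muzervub
  ⇒ Ulsimic muzervub
Dedorish: *moyervub
  moyervub → moyelvub   [unconditioned shift]
  moyelvub → moyilvub   [vowel merger]
  moyilvub (rule 3 does not apply)
  giving Dedorish moyilvub.
Only *moyervub yields all of Ulsimic muzervub, Dedorish moyilvub.

*moyervub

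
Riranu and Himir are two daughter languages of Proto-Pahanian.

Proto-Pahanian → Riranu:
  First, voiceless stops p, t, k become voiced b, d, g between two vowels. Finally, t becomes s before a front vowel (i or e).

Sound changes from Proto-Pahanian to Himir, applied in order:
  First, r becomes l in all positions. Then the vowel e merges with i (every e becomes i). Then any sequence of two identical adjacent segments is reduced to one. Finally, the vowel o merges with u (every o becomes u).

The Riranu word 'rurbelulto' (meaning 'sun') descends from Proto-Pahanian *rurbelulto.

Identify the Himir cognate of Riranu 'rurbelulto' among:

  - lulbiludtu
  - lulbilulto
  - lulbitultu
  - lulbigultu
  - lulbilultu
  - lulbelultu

lulbilultu

Himir: *rurbelulto
  rurbelulto → lulbelulto   [unconditioned shift]
  lulbelulto → lulbilulto   [vowel merger]
  lulbilulto (rule 3 does not apply)
  lulbilulto → lulbilultu   [vowel merger]
  giving Himir lulbilultu.
The other candidates each miss or misapply at least one Himir change.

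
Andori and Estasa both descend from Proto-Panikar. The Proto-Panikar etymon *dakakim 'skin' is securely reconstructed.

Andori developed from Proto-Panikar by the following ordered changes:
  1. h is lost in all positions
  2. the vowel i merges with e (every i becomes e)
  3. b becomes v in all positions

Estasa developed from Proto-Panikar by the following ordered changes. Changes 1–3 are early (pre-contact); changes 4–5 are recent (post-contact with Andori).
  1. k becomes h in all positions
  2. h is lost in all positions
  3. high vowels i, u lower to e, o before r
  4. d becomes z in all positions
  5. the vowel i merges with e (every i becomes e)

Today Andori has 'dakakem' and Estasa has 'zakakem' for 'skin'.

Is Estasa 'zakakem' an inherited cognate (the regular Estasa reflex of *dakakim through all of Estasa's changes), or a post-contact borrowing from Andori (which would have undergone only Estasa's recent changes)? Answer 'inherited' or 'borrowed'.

borrowed

If inherited, *dakakim would pass through all of Estasa's changes:
Estasa: start from *dakakim.
  rule 1 (unconditioned shift): dakakim → dahahim
  rule 2 (h-loss): dahahim → daaim
  rule 3: no change — daaim
  rule 4 (unconditioned shift): daaim → zaaim
  rule 5 (vowel merger): zaaim → zaaem
  ⇒ Estasa zaaem
If borrowed from Andori 'dakakem' after the early changes, it would undergo only the recent ones:
  rule 4 (unconditioned shift): dakakem → zakakem
  rule 5 (vowel merger): no change (zakakem)
  ⇒ as a loan: zakakem
Estasa 'zakakem' matches the loan outcome 'zakakem', not the inherited 'zaaem' — it skipped the early Estasa changes, so it was borrowed from Andori.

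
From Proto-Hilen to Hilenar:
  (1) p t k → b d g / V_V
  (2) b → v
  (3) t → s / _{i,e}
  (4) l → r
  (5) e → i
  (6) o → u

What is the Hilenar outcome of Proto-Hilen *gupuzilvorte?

guvuzirvursi

Hilenar: *gupuzilvorte
  gupuzilvorte → gubuzilvorte   [intervocalic voicing]
  gubuzilvorte → guvuzilvorte   [unconditioned shift]
  guvuzilvorte → guvuzilvorse   [palatalisation]
  guvuzilvorse → guvuzirvorse   [unconditioned shift]
  guvuzirvorse → guvuzirvorsi   [vowel merger]
  guvuzirvorsi → guvuzirvursi   [vowel merger]
  giving Hilenar guvuzirvursi.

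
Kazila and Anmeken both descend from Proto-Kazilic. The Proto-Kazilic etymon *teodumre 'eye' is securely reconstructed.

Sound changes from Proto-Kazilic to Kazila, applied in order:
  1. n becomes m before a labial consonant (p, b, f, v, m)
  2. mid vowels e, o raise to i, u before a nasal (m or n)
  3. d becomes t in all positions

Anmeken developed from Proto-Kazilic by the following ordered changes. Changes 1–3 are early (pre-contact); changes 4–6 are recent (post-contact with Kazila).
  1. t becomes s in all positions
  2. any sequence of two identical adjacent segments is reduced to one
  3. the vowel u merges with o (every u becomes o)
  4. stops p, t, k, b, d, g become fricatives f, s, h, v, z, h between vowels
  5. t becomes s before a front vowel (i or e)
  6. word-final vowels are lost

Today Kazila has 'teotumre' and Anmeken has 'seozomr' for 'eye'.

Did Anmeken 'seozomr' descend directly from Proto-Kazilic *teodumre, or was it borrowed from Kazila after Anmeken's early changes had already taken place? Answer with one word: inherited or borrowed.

If inherited, *teodumre would pass through all of Anmeken's changes:
Anmeken: *teodumre
  teodumre → seodumre   [unconditioned shift]
  seodumre (rule 2 does not apply)
  seodumre → seodomre   [vowel merger]
  seodomre → seozomre   [intervocalic lenition]
  seozomre (rule 5 does not apply)
  seozomre → seozomr   [apocope]
  giving Anmeken seozomr.
If borrowed from Kazila 'teotumre' after the early changes, it would undergo only the recent ones:
  rule 4 (intervocalic lenition): teotumre → teosumre
  rule 5 (palatalisation): teosumre → seosumre
  rule 6 (apocope): seosumre → seosumr
  ⇒ as a loan: seosumr
Anmeken 'seozomr' matches the inherited outcome exactly, so it is an inherited cognate, not a loan.

inherited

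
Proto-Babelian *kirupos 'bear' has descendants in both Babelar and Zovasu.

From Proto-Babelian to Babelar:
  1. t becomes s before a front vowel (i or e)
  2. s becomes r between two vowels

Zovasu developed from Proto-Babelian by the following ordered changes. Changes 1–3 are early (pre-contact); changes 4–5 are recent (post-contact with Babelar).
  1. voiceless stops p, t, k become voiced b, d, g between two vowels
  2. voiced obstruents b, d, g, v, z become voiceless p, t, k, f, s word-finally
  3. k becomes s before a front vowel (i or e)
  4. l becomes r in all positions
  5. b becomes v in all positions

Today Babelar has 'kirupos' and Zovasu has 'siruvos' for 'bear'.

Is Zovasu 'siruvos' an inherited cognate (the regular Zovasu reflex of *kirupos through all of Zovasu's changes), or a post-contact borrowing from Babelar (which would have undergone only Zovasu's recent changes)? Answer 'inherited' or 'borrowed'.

inherited

If inherited, *kirupos would pass through all of Zovasu's changes:
Zovasu: start from *kirupos.
  rule 1 (intervocalic voicing): kirupos → kirubos
  rule 2: no change — kirubos
  rule 3 (palatalisation): kirubos → sirubos
  rule 4: no change — sirubos
  rule 5 (unconditioned shift): sirubos → siruvos
  ⇒ Zovasu siruvos
If borrowed from Babelar 'kirupos' after the early changes, it would undergo only the recent ones:
  rule 4 (unconditioned shift): no change (kirupos)
  rule 5 (unconditioned shift): no change (kirupos)
  ⇒ as a loan: kirupos
Zovasu 'siruvos' matches the inherited outcome exactly, so it is an inherited cognate, not a loan.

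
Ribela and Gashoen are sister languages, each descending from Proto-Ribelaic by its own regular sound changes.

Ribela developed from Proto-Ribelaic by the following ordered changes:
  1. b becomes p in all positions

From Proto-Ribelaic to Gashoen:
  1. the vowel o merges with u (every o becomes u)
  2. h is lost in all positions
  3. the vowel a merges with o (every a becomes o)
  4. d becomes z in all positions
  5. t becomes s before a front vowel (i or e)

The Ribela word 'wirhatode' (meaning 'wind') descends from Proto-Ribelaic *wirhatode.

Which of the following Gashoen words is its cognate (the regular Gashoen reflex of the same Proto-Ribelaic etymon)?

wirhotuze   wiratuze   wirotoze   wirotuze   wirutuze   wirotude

Gashoen: *wirhatode
  wirhatode → wirhatude   [vowel merger]
  wirhatude → wiratude   [h-loss]
  wiratude → wirotude   [vowel merger]
  wirotude → wirotuze   [unconditioned shift]
  wirotuze (rule 5 does not apply)
  giving Gashoen wirotuze.
Among the options, 'wirotuze' alone shows every Gashoen change applied in order.

wirotuze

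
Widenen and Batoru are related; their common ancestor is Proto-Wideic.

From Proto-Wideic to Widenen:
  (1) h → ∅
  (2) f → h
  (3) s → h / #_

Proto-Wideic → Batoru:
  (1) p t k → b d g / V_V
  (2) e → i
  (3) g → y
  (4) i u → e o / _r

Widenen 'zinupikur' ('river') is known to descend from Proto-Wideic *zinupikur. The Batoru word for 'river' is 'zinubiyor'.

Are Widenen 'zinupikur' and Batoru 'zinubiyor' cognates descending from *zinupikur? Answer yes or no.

yes

Derive the expected Batoru reflex of *zinupikur:
Batoru: *zinupikur > zinubigur > zinubiyur > zinubiyor  (by intervocalic voicing, unconditioned shift, pre-rhotic lowering)
Batoru 'zinubiyor' matches the regular reflex exactly, so the pair is cognate.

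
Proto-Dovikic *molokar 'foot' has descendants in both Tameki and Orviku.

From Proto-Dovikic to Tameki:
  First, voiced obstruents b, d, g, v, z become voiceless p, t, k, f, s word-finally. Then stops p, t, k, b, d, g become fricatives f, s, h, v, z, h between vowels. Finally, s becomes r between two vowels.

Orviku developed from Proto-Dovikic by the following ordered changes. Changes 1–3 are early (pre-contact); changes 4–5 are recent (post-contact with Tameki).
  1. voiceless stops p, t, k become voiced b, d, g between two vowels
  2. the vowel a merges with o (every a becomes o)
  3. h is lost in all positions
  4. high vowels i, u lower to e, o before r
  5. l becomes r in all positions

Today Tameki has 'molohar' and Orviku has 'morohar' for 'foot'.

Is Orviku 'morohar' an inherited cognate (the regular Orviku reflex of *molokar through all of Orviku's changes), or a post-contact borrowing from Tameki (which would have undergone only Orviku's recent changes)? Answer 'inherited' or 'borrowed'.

If inherited, *molokar would pass through all of Orviku's changes:
Orviku: *molokar
  molokar → mologar   [intervocalic voicing]
  mologar → mologor   [vowel merger]
  mologor (rule 3 does not apply)
  mologor (rule 4 does not apply)
  mologor → morogor   [unconditioned shift]
  giving Orviku morogor.
If borrowed from Tameki 'molohar' after the early changes, it would undergo only the recent ones:
  rule 4 (pre-rhotic lowering): no change (molohar)
  rule 5 (unconditioned shift): molohar → morohar
  ⇒ as a loan: morohar
Orviku 'morohar' matches the loan outcome 'morohar', not the inherited 'morogor' — it skipped the early Orviku changes, so it was borrowed from Tameki.

borrowed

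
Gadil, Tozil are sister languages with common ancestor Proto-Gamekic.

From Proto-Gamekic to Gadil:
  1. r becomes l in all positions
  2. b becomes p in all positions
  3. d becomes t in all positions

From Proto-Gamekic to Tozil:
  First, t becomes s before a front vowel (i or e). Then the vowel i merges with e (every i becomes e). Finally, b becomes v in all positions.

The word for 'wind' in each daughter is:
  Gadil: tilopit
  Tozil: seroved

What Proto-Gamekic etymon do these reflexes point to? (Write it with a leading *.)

Position 3: Gadil has l, Tozil has r. Tozil preserves r here (none of its changes turn any other segment into r), so the proto-segment is *r.
Position 6: Gadil has i, Tozil has e. Gadil preserves i here (none of its changes turn any other segment into i), so the proto-segment is *i.
Position 1: Gadil has t, Tozil has s. Taking the neighbouring segments as reconstructed: Gadil t could go back to *t or *d; Tozil s could go back to *t or *s — the one source consistent with every daughter is *t.
Verify the candidate proto-form against each daughter:
Gadil: *tirobid > tilobid > tilopid > tilopit  (by unconditioned shift, unconditioned shift, unconditioned shift)
Tozil: start from *tirobid.
  rule 1 (palatalisation): tirobid → sirobid
  rule 2 (vowel merger): sirobid → serobed
  rule 3 (unconditioned shift): serobed → seroved
  ⇒ Tozil seroved
No other proto-form is consistent with every reflex, so the reconstruction is *tirobid.

*tirobid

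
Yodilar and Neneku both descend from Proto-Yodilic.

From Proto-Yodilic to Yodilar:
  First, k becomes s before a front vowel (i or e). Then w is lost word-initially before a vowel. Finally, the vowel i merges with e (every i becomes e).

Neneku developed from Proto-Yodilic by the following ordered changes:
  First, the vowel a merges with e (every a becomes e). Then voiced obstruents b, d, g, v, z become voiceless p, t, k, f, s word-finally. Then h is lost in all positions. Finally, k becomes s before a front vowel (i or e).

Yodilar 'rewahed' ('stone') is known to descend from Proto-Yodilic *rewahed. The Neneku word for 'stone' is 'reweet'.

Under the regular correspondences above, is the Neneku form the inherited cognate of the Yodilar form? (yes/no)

Derive the expected Neneku reflex of *rewahed:
Neneku: *rewahed
  rewahed → rewehed   [vowel merger]
  rewehed → rewehet   [final devoicing]
  rewehet → reweet   [h-loss]
  reweet (rule 4 does not apply)
  giving Neneku reweet.
Neneku 'reweet' matches the regular reflex exactly, so the pair is cognate.

yes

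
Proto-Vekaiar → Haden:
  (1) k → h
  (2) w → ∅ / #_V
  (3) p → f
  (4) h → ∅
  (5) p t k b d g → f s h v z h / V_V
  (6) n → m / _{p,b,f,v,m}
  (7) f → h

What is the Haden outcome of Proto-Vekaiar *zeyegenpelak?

zeyehemhela

Haden: start from *zeyegenpelak.
  rule 1 (unconditioned shift): zeyegenpelak → zeyegenpelah
  rule 2: no change — zeyegenpelah
  rule 3 (unconditioned shift): zeyegenpelah → zeyegenfelah
  rule 4 (h-loss): zeyegenfelah → zeyegenfela
  rule 5 (intervocalic lenition): zeyegenfela → zeyehenfela
  rule 6 (nasal place assimilation): zeyehenfela → zeyehemfela
  rule 7 (unconditioned shift): zeyehemfela → zeyehemhela
  ⇒ Haden zeyehemhela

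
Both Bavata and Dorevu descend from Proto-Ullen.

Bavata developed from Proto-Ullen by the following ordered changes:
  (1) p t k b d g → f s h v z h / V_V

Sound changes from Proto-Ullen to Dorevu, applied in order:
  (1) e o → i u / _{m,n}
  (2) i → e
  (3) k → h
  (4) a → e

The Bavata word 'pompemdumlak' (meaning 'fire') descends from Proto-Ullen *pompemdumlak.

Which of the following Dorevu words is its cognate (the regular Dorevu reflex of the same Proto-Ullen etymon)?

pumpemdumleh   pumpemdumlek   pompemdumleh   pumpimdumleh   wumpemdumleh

pumpemdumleh

Dorevu: *pompemdumlak > pumpimdumlak > pumpemdumlak > pumpemdumlah > pumpemdumleh  (by pre-nasal raising, vowel merger, unconditioned shift, vowel merger)
Among the options, 'pumpemdumleh' alone shows every Dorevu change applied in order.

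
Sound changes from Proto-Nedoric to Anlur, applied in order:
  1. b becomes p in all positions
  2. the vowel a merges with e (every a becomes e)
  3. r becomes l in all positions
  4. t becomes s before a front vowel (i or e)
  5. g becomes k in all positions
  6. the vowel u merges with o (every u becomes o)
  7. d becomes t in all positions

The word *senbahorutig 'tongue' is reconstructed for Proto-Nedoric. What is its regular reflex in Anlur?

Anlur: *senbahorutig > senpahorutig > senpehorutig > senpeholutig > senpeholusig > senpeholusik > senpeholosik  (by unconditioned shift, vowel merger, unconditioned shift, palatalisation, unconditioned shift, vowel merger)

senpeholosik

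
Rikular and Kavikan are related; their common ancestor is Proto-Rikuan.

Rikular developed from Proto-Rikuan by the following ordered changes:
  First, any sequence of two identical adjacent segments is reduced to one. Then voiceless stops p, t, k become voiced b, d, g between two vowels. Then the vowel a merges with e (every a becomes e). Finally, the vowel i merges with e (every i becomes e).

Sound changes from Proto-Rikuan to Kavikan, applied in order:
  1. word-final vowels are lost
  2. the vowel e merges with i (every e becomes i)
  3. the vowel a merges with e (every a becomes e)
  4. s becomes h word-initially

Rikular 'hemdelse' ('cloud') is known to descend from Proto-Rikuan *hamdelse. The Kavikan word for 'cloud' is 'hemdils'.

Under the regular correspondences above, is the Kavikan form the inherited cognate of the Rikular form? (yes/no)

Derive the expected Kavikan reflex of *hamdelse:
Kavikan: *hamdelse > hamdels > hamdils > hemdils  (by apocope, vowel merger, vowel merger)
Kavikan 'hemdils' matches the regular reflex exactly, so the pair is cognate.

yes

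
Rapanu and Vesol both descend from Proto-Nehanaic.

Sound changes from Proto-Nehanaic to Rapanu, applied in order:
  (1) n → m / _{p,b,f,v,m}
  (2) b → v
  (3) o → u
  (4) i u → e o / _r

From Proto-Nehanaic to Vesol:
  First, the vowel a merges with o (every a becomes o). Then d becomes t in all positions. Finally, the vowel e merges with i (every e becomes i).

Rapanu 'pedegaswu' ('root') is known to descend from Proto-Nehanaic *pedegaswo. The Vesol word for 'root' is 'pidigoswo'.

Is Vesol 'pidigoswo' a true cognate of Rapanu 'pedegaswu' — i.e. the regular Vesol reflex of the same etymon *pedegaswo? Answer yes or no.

no

Derive the expected Vesol reflex of *pedegaswo:
Vesol: start from *pedegaswo.
  rule 1 (vowel merger): pedegaswo → pedegoswo
  rule 2 (unconditioned shift): pedegoswo → petegoswo
  rule 3 (vowel merger): petegoswo → pitigoswo
  ⇒ Vesol pitigoswo
The regular Vesol reflex would be 'pitigoswo', but the attested form is 'pidigoswo'. The correspondence is irregular, so they are not cognates (the Vesol form has a different source).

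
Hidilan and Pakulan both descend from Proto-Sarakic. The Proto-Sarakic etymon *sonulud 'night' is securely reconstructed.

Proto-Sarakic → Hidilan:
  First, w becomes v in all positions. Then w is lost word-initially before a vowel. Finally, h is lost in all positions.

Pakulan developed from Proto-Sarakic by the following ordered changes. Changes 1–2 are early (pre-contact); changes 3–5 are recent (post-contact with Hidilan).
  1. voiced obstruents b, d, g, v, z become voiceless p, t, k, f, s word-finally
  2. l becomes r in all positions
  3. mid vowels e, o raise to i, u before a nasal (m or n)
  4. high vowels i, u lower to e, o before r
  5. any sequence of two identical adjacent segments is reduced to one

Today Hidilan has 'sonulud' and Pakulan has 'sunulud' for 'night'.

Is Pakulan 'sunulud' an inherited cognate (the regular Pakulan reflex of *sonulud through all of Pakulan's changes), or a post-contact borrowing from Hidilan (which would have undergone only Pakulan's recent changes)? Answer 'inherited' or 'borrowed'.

If inherited, *sonulud would pass through all of Pakulan's changes:
Pakulan: start from *sonulud.
  rule 1 (final devoicing): sonulud → sonulut
  rule 2 (unconditioned shift): sonulut → sonurut
  rule 3 (pre-nasal raising): sonurut → sunurut
  rule 4 (pre-rhotic lowering): sunurut → sunorut
  rule 5: no change — sunorut
  ⇒ Pakulan sunorut
If borrowed from Hidilan 'sonulud' after the early changes, it would undergo only the recent ones:
  rule 3 (pre-nasal raising): sonulud → sunulud
  rule 4 (pre-rhotic lowering): no change (sunulud)
  rule 5 (degemination): no change (sunulud)
  ⇒ as a loan: sunulud
Pakulan 'sunulud' matches the loan outcome 'sunulud', not the inherited 'sunorut' — it skipped the early Pakulan changes, so it was borrowed from Hidilan.

borrowed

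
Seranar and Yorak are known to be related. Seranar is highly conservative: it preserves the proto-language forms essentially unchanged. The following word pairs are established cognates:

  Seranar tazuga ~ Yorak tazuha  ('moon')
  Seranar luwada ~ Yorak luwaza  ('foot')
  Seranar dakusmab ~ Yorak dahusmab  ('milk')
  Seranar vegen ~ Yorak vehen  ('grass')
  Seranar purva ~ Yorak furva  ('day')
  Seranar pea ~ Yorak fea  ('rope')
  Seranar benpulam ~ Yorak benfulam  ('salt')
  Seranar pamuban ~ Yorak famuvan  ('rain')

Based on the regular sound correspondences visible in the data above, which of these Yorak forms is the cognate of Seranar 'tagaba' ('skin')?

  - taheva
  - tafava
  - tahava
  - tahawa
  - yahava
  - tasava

tazuga ~ tazuha — Seranar g corresponds to Yorak h between vowels (before a back vowel).
pamuban ~ famuvan — Seranar b corresponds to Yorak v between vowels (before a back vowel).
Applying these to Seranar 'tagaba':
  tagaba → tahaba   (g→h between vowels (before a back vowel))
  tahaba → tahava   (b→v between vowels (before a back vowel))
So the Yorak cognate is 'tahava'.

tahava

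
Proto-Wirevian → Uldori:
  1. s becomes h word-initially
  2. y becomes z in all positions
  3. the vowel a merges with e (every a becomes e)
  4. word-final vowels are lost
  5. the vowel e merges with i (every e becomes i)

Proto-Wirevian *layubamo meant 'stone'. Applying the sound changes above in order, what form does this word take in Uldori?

Uldori: *layubamo > lazubamo > lezubemo > lezubem > lizubim  (by unconditioned shift, vowel merger, apocope, vowel merger)

lizubim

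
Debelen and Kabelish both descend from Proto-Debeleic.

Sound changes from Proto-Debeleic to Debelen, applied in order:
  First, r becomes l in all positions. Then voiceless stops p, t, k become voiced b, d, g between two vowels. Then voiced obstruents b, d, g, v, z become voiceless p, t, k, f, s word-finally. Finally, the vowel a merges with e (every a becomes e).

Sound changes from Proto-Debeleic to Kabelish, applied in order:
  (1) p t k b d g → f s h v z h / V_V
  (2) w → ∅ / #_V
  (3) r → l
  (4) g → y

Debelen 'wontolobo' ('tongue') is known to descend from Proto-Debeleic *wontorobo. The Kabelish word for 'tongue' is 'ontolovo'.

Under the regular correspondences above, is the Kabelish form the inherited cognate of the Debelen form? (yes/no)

yes

Derive the expected Kabelish reflex of *wontorobo:
Kabelish: *wontorobo > wontorovo > ontorovo > ontolovo  (by intervocalic lenition, glide loss, unconditioned shift)
Kabelish 'ontolovo' matches the regular reflex exactly, so the pair is cognate.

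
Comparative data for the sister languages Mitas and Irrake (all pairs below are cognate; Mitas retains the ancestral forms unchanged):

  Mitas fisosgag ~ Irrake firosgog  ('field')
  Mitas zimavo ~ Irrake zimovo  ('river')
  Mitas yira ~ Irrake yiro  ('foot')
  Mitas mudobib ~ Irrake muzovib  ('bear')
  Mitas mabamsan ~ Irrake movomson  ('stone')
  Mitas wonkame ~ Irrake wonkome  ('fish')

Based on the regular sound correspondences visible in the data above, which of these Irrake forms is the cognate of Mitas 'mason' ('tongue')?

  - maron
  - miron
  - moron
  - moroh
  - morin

fisosgag ~ firosgog — Mitas a corresponds to Irrake o after a consonant, before a consonant other than r, m, n, p, b, f, v.
fisosgag ~ firosgog — Mitas s corresponds to Irrake r between vowels (before a back vowel).
Applying these to Mitas 'mason':
  mason → moson   (a→o after a consonant, before a consonant other than r, m, n, p, b, f, v)
  moson → moron   (s→r between vowels (before a back vowel))
So the Irrake cognate is 'moron'.

moron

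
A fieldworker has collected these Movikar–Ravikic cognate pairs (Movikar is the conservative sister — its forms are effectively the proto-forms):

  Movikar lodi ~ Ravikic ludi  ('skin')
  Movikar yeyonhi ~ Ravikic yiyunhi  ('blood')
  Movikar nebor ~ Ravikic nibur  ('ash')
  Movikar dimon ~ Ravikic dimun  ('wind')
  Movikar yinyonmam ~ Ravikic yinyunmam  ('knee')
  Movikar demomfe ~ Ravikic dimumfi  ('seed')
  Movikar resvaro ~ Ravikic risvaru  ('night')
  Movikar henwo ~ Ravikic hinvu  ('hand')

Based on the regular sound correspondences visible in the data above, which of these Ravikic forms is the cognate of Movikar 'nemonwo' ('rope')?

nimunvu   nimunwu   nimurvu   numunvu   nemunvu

demomfe ~ dimumfi — Movikar e corresponds to Ravikic i after a consonant, before a nasal.
yeyonhi ~ yiyunhi, dimon ~ dimun — Movikar o corresponds to Ravikic u after a consonant, before a nasal.
henwo ~ hinvu — Movikar w corresponds to Ravikic v after a consonant, before a back vowel.
resvaro ~ risvaru, henwo ~ hinvu — Movikar o corresponds to Ravikic u word-finally.
Applying these to Movikar 'nemonwo':
  nemonwo → nimonwo   (e→i after a consonant, before a nasal)
  nimonwo → nimunwo   (o→u after a consonant, before a nasal)
  nimunwo → nimunvo   (w→v after a consonant, before a back vowel)
  nimunvo → nimunvu   (o→u word-finally)
So the Ravikic cognate is 'nimunvu'.

nimunvu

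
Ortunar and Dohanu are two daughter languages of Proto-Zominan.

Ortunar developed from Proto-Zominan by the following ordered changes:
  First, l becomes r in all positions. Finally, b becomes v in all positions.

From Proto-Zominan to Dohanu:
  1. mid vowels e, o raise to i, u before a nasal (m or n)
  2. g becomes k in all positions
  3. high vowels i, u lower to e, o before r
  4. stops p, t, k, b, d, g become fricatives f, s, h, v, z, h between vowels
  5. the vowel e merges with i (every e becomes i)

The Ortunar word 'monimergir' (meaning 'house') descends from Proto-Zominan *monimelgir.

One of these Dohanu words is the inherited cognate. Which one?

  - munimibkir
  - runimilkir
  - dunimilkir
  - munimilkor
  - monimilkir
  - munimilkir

Dohanu: *monimelgir > munimelgir > munimelkir > munimelker > munimilkir  (by pre-nasal raising, unconditioned shift, pre-rhotic lowering, vowel merger)

munimilkir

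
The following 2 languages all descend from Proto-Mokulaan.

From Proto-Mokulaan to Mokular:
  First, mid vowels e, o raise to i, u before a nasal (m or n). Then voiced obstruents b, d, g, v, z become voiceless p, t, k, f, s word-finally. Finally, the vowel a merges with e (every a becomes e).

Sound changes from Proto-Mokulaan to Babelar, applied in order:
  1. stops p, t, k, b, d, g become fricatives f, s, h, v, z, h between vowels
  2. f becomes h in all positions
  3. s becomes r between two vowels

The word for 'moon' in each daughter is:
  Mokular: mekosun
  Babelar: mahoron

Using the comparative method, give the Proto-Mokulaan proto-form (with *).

*makoson

Position 5: Mokular has s, Babelar has r. Taking the neighbouring segments as reconstructed: Mokular s can only go back to *s; Babelar r could go back to *t or *s or *r — the one source consistent with every daughter is *s.
Position 2: Mokular has e, Babelar has a. Babelar preserves a here (none of its changes turn any other segment into a), so the proto-segment is *a.
This points to *makoson. Verify forward in each daughter:
Mokular: *makoson
  makoson → makosun   [pre-nasal raising]
  makosun (rule 2 does not apply)
  makosun → mekosun   [vowel merger]
  giving Mokular mekosun.
Babelar: *makoson
  makoson → mahoson   [intervocalic lenition]
  mahoson (rule 2 does not apply)
  mahoson → mahoron   [rhotacism]
  giving Babelar mahoron.
Only *makoson yields all of Mokular mekosun, Babelar mahoron.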